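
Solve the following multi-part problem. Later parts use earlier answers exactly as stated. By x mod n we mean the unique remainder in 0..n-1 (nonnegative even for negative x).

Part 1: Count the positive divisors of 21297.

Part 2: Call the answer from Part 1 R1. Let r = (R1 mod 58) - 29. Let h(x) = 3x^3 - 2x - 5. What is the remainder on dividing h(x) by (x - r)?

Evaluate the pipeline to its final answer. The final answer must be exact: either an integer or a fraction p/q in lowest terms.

Part 1: 21297 = 3 * 31 * 229; number of divisors = (1+1) * (1+1) * (1+1) = 8; answer 8
Part 2: R1 = 8; r = -21; remainder = value at the root: 3*(-21)^3 - 2*(-21)^1 - 5 = (-27783) + (42) + (-5) = -27746; answer -27746

-27746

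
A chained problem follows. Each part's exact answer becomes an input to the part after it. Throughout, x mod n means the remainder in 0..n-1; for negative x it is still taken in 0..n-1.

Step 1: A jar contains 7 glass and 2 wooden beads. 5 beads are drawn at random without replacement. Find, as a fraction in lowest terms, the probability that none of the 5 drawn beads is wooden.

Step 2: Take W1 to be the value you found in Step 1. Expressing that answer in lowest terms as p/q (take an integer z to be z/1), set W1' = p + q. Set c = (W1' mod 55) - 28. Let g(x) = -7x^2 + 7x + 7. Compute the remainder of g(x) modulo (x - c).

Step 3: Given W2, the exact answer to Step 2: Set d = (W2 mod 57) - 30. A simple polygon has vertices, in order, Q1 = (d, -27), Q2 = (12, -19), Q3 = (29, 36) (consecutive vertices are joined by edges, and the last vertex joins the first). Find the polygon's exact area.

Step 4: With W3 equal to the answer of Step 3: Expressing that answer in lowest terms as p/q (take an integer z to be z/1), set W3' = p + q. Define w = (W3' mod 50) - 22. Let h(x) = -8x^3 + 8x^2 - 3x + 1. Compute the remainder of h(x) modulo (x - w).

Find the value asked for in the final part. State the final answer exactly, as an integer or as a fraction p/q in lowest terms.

Step 1: total draws C(9,5) = 126; favorable C(7,5) = 21; P = 1/6; answer 1/6
Step 2: W1 = 1/6; threaded value p + q = 7; c = -21; remainder = value at the root: -7*(-21)^2 + 7*(-21)^1 + 7 = (-3087) + (-147) + (7) = -3227; answer -3227
Step 3: W2 = -3227; d = -8; cross terms: (-8*-19 - 12*-27)=476, (12*36 - 29*-19)=983, (29*-27 - -8*36)=-495; twice the area = |964| = 964; area = 482; answer 482
Step 4: W3 = 482; threaded value p + q = 483; w = 11; remainder = value at the root: -8*(11)^3 + 8*(11)^2 - 3*(11)^1 + 1 = (-10648) + (968) + (-33) + (1) = -9712; answer -9712

-9712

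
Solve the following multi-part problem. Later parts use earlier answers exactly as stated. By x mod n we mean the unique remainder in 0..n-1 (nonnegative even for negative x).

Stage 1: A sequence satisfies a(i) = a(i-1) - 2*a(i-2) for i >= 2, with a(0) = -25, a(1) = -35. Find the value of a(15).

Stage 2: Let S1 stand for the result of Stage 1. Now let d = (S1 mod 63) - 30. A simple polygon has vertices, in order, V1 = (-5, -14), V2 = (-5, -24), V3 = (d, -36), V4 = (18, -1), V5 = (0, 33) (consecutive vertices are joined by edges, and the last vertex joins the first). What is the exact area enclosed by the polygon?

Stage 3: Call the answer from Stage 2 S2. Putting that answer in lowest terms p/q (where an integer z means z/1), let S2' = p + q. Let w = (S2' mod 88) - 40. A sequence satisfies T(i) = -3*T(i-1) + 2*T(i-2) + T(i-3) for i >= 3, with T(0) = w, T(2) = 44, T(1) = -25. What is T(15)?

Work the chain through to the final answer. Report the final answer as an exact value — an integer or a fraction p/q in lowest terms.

Stage 1: a(2) = 1*(-35) - 2*(-25) = 15; iterating: a(2)=15, a(3)=85, a(4)=55, a(5)=-115, a(6)=-225, a(7)=5, a(8)=455, a(9)=445, a(10)=-465, a(11)=-1355, a(12)=-425, a(13)=2285, a(14)=3135, a(15)=-1435; answer -1435
Stage 2: S1 = -1435; d = -16; cross terms: (-5*-24 - -5*-14)=50, (-5*-36 - -16*-24)=-204, (-16*-1 - 18*-36)=664, (18*33 - 0*-1)=594, (0*-14 - -5*33)=165; twice the area = |1269| = 1269; area = 1269/2; answer 1269/2
Stage 3: S2 = 1269/2; threaded value p + q = 1271; w = -1; T(3) = -3*(44) + 2*(-25) + 1*(-1) = -183; iterating: T(3)=-183, T(4)=612, T(5)=-2158, T(6)=7515, T(7)=-26249, T(8)=91619, T(9)=-319840, T(10)=1116509, T(11)=-3897588, T(12)=13605942, T(13)=-47496493, T(14)=165803775, T(15)=-578798369; answer -578798369

-578798369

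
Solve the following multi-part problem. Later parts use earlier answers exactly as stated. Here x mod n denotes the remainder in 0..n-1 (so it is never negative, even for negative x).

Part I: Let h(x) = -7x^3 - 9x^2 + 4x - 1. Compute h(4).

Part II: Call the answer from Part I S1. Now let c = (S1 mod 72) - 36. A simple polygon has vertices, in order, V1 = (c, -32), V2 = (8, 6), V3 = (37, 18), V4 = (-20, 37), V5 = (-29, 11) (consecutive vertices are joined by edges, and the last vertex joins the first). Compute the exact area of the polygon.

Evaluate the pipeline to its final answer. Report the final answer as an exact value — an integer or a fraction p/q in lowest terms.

Part I: -7*(4)^3 - 9*(4)^2 + 4*(4)^1 - 1 = (-448) + (-144) + (16) + (-1) = -577; answer -577
Part II: S1 = -577; c = 35; cross terms: (35*6 - 8*-32)=466, (8*18 - 37*6)=-78, (37*37 - -20*18)=1729, (-20*11 - -29*37)=853, (-29*-32 - 35*11)=543; twice the area = |3513| = 3513; area = 3513/2; answer 3513/2

3513/2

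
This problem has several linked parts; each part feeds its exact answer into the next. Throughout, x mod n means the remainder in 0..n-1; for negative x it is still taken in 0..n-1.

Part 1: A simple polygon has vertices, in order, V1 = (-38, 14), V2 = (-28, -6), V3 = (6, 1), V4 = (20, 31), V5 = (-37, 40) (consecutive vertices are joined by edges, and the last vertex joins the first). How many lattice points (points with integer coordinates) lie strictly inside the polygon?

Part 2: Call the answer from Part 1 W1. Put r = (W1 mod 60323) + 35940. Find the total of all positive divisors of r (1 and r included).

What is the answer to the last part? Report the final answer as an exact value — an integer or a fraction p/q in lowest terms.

Part 1: cross terms: (-38*-6 - -28*14)=620, (-28*1 - 6*-6)=8, (6*31 - 20*1)=166, (20*40 - -37*31)=1947, (-37*14 - -38*40)=1002; twice the area = |3743| = 3743; area = 3743/2; boundary points = 10 + 1 + 2 + 3 + 1 = 17; strictly interior points = area - boundary/2 + 1 = 1864; answer 1864
Part 2: W1 = 1864; r = 37804; 37804 = 2^2 * 13 * 727; sigma = (1 + 2 + 4) * (1 + 13) * (1 + 727) = 7 * 14 * 728 = 71344; answer 71344

71344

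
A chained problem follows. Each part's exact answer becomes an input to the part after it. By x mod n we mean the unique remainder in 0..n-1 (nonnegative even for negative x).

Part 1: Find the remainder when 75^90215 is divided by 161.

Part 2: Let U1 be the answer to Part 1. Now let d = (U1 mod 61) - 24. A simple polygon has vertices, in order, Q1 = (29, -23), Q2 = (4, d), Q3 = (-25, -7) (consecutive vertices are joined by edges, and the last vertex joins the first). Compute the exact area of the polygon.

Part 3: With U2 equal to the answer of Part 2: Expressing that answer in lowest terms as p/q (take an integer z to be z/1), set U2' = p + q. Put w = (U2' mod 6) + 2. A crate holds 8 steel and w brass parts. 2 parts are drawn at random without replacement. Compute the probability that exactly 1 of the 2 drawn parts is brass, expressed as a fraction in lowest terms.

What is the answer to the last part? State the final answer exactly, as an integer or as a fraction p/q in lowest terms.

Part 1: squarings mod 161: 75^1=75, 75^2=151, 75^4=100, 75^8=18, 75^16=2, 75^32=4, 75^64=16, 75^128=95, 75^256=9, 75^512=81, 75^1024=121, 75^2048=151, 75^4096=100, 75^8192=18, 75^16384=2, 75^32768=4, 75^65536=16; 75^90215 = 75^1 * 75^2 * 75^4 * 75^32 * 75^64 * 75^8192 * 75^16384 * 75^65536 = 31 (mod 161); answer 31
Part 2: U1 = 31; d = 7; cross terms: (29*7 - 4*-23)=295, (4*-7 - -25*7)=147, (-25*-23 - 29*-7)=778; twice the area = |1220| = 1220; area = 610; answer 610
Part 3: U2 = 610; threaded value p + q = 611; w = 7; total draws C(15,2) = 105; favorable C(7,1)*C(8,1) = 56; P = 8/15; answer 8/15

8/15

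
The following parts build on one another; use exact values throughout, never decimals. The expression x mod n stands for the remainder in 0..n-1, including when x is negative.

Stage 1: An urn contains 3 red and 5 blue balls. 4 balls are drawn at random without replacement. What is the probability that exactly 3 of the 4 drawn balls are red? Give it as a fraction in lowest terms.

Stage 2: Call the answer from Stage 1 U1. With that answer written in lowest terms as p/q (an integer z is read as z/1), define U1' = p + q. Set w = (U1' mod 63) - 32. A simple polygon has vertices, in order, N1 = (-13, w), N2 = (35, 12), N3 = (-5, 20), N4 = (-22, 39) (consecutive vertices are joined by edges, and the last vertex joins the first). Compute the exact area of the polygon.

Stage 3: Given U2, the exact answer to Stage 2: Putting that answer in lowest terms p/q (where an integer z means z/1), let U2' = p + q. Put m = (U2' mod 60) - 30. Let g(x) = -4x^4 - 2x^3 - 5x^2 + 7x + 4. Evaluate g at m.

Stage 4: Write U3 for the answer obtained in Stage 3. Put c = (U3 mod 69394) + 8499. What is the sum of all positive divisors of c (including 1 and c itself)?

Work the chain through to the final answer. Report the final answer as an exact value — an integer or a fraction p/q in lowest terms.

10620

Stage 1: total draws C(8,4) = 70; favorable C(3,3)*C(5,1) = 5; P = 1/14; answer 1/14
Stage 2: U1 = 1/14; threaded value p + q = 15; w = -17; cross terms: (-13*12 - 35*-17)=439, (35*20 - -5*12)=760, (-5*39 - -22*20)=245, (-22*-17 - -13*39)=881; twice the area = |2325| = 2325; area = 2325/2; answer 2325/2
Stage 3: U2 = 2325/2; threaded value p + q = 2327; m = 17; -4*(17)^4 - 2*(17)^3 - 5*(17)^2 + 7*(17)^1 + 4 = (-334084) + (-9826) + (-1445) + (119) + (4) = -345232; answer -345232
Stage 4: U3 = -345232; c = 10237; 10237 = 29 * 353; sigma = (1 + 29) * (1 + 353) = 30 * 354 = 10620; answer 10620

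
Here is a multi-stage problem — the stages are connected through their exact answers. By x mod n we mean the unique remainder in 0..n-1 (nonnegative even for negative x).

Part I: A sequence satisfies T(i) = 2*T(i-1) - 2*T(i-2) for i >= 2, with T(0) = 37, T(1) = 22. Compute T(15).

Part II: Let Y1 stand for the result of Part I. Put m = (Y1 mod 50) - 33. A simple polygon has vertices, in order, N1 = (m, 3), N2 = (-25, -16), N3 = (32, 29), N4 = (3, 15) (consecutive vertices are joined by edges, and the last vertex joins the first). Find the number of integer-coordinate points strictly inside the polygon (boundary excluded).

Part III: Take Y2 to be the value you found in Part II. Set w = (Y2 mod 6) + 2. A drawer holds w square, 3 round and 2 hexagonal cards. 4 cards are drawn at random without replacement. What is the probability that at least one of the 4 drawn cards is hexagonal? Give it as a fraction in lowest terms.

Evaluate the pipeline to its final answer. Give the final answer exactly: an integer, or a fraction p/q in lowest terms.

Part I: T(2) = 2*(22) - 2*(37) = -30; iterating: T(2)=-30, T(3)=-104, T(4)=-148, T(5)=-88, T(6)=120, T(7)=416, T(8)=592, T(9)=352, T(10)=-480, T(11)=-1664, T(12)=-2368, T(13)=-1408, T(14)=1920, T(15)=6656; answer 6656
Part II: Y1 = 6656; m = -27; cross terms: (-27*-16 - -25*3)=507, (-25*29 - 32*-16)=-213, (32*15 - 3*29)=393, (3*3 - -27*15)=414; twice the area = |1101| = 1101; area = 1101/2; boundary points = 1 + 3 + 1 + 6 = 11; strictly interior points = area - boundary/2 + 1 = 546; answer 546
Part III: Y2 = 546; w = 2; total draws C(7,4) = 35; complement C(5,4) = 5; favorable 35 - 5 = 30; P = 6/7; answer 6/7

6/7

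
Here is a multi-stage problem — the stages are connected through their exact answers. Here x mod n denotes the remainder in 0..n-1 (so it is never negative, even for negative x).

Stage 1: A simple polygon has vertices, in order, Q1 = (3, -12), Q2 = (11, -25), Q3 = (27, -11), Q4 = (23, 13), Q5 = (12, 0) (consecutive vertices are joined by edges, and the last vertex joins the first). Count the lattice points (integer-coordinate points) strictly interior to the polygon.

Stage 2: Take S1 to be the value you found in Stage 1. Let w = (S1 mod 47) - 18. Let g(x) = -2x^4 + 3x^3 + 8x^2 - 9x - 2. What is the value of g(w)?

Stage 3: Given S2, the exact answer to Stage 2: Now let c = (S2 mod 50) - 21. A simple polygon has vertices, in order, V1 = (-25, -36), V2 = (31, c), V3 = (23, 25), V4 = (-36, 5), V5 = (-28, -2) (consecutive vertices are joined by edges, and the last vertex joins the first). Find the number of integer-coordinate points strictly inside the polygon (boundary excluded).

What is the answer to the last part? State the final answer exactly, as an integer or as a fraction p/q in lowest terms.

2444

Stage 1: cross terms: (3*-25 - 11*-12)=57, (11*-11 - 27*-25)=554, (27*13 - 23*-11)=604, (23*0 - 12*13)=-156, (12*-12 - 3*0)=-144; twice the area = |915| = 915; area = 915/2; boundary points = 1 + 2 + 4 + 1 + 3 = 11; strictly interior points = area - boundary/2 + 1 = 453; answer 453
Stage 2: S1 = 453; w = 12; -2*(12)^4 + 3*(12)^3 + 8*(12)^2 - 9*(12)^1 - 2 = (-41472) + (5184) + (1152) + (-108) + (-2) = -35246; answer -35246
Stage 3: S2 = -35246; c = -17; cross terms: (-25*-17 - 31*-36)=1541, (31*25 - 23*-17)=1166, (23*5 - -36*25)=1015, (-36*-2 - -28*5)=212, (-28*-36 - -25*-2)=958; twice the area = |4892| = 4892; area = 2446; boundary points = 1 + 2 + 1 + 1 + 1 = 6; strictly interior points = area - boundary/2 + 1 = 2444; answer 2444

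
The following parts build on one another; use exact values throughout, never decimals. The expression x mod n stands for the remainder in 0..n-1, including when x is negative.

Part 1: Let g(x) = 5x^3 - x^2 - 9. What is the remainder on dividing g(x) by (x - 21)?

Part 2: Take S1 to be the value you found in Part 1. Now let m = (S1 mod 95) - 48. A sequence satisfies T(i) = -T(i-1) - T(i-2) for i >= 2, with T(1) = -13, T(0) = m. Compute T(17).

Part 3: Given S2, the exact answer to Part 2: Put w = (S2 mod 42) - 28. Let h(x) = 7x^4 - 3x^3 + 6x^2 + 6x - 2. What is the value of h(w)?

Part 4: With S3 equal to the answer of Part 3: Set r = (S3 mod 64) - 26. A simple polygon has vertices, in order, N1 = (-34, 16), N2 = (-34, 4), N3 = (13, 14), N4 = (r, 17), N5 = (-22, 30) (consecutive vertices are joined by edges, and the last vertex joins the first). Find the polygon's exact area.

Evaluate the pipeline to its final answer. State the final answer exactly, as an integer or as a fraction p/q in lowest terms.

Part 1: remainder = value at the root: 5*(21)^3 - 1*(21)^2 - 9 = (46305) + (-441) + (-9) = 45855; answer 45855
Part 2: S1 = 45855; m = 17; T(2) = -1*(-13) - 1*(17) = -4; iterating: T(2)=-4, T(3)=17, T(4)=-13, T(5)=-4, T(6)=17, T(7)=-13, T(8)=-4, T(9)=17, T(10)=-13, T(11)=-4, T(12)=17, T(13)=-13, T(14)=-4, T(15)=17, T(16)=-13, T(17)=-4; answer -4
Part 3: S2 = -4; w = 10; 7*(10)^4 - 3*(10)^3 + 6*(10)^2 + 6*(10)^1 - 2 = (70000) + (-3000) + (600) + (60) + (-2) = 67658; answer 67658
Part 4: S3 = 67658; r = -16; cross terms: (-34*4 - -34*16)=408, (-34*14 - 13*4)=-528, (13*17 - -16*14)=445, (-16*30 - -22*17)=-106, (-22*16 - -34*30)=668; twice the area = |887| = 887; area = 887/2; answer 887/2

887/2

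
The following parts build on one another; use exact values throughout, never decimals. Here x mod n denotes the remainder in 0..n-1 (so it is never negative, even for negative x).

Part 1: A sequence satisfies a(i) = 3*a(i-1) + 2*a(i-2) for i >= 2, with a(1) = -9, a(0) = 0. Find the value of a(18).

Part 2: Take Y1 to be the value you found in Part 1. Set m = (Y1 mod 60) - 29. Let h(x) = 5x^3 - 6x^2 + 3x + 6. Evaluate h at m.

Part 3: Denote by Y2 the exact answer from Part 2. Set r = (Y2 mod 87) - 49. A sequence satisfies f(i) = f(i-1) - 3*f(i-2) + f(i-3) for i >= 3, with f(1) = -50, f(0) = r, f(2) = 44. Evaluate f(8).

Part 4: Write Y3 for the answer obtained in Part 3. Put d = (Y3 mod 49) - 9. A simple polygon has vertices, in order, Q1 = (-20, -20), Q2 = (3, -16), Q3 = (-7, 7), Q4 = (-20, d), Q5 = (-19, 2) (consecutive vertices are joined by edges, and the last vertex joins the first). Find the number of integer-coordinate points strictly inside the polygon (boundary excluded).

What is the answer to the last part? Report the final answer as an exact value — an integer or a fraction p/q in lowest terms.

Part 1: a(2) = 3*(-9) + 2*(0) = -27; iterating: a(2)=-27, a(3)=-99, a(4)=-351, a(5)=-1251, a(6)=-4455, a(7)=-15867, a(8)=-56511, a(9)=-201267, a(10)=-716823, a(11)=-2553003, a(12)=-9092655, a(13)=-32383971, a(14)=-115337223, a(15)=-410779611, a(16)=-1463013279, a(17)=-5210599059, a(18)=-18557823735; answer -18557823735
Part 2: Y1 = -18557823735; m = 16; 5*(16)^3 - 6*(16)^2 + 3*(16)^1 + 6 = (20480) + (-1536) + (48) + (6) = 18998; answer 18998
Part 3: Y2 = 18998; r = -17; f(3) = 1*(44) - 3*(-50) + 1*(-17) = 177; iterating: f(3)=177, f(4)=-5, f(5)=-492, f(6)=-300, f(7)=1171, f(8)=1579; answer 1579
Part 4: Y3 = 1579; d = 2; cross terms: (-20*-16 - 3*-20)=380, (3*7 - -7*-16)=-91, (-7*2 - -20*7)=126, (-20*2 - -19*2)=-2, (-19*-20 - -20*2)=420; twice the area = |833| = 833; area = 833/2; boundary points = 1 + 1 + 1 + 1 + 1 = 5; strictly interior points = area - boundary/2 + 1 = 415; answer 415

415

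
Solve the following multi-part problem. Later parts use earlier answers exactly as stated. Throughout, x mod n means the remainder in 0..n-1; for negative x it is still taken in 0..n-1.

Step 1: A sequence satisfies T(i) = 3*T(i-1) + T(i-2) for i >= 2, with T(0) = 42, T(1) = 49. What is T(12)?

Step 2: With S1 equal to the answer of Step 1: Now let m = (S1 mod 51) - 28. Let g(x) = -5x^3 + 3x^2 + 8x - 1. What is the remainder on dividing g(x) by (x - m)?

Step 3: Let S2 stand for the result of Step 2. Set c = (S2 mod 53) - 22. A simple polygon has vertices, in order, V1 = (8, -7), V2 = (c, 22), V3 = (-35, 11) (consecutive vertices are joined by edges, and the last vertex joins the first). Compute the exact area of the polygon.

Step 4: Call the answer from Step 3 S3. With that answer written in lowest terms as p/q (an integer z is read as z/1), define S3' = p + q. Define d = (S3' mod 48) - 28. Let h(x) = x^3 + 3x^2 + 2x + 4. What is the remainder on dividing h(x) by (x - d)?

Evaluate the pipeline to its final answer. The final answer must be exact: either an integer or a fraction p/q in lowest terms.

Step 1: T(2) = 3*(49) + 1*(42) = 189; iterating: T(2)=189, T(3)=616, T(4)=2037, T(5)=6727, T(6)=22218, T(7)=73381, T(8)=242361, T(9)=800464, T(10)=2643753, T(11)=8731723, T(12)=28838922; answer 28838922
Step 2: S1 = 28838922; m = -25; remainder = value at the root: -5*(-25)^3 + 3*(-25)^2 + 8*(-25)^1 - 1 = (78125) + (1875) + (-200) + (-1) = 79799; answer 79799
Step 3: S2 = 79799; c = 12; cross terms: (8*22 - 12*-7)=260, (12*11 - -35*22)=902, (-35*-7 - 8*11)=157; twice the area = |1319| = 1319; area = 1319/2; answer 1319/2
Step 4: S3 = 1319/2; threaded value p + q = 1321; d = -3; remainder = value at the root: 1*(-3)^3 + 3*(-3)^2 + 2*(-3)^1 + 4 = (-27) + (27) + (-6) + (4) = -2; answer -2

-2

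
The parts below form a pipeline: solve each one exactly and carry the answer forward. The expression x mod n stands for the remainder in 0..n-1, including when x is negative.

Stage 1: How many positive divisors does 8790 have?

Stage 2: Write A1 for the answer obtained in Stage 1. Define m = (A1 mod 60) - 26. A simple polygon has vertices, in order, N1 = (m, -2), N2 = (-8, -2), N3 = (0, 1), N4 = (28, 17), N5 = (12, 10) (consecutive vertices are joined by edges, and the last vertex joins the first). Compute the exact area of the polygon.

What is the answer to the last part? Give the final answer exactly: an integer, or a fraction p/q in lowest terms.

60

Stage 1: 8790 = 2 * 3 * 5 * 293; number of divisors = (1+1) * (1+1) * (1+1) * (1+1) = 16; answer 16
Stage 2: A1 = 16; m = -10; cross terms: (-10*-2 - -8*-2)=4, (-8*1 - 0*-2)=-8, (0*17 - 28*1)=-28, (28*10 - 12*17)=76, (12*-2 - -10*10)=76; twice the area = |120| = 120; area = 60; answer 60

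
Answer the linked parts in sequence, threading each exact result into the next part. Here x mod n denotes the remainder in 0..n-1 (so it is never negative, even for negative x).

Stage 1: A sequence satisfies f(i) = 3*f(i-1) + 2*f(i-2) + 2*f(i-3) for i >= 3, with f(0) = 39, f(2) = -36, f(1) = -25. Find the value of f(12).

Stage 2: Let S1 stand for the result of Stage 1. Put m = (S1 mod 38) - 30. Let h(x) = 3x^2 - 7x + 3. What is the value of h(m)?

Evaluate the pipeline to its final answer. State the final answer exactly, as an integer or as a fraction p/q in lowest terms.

23

Stage 1: f(3) = 3*(-36) + 2*(-25) + 2*(39) = -80; iterating: f(3)=-80, f(4)=-362, f(5)=-1318, f(6)=-4838, f(7)=-17874, f(8)=-65934, f(9)=-243226, f(10)=-897294, f(11)=-3310202, f(12)=-12211646; answer -12211646
Stage 2: S1 = -12211646; m = 4; 3*(4)^2 - 7*(4)^1 + 3 = (48) + (-28) + (3) = 23; answer 23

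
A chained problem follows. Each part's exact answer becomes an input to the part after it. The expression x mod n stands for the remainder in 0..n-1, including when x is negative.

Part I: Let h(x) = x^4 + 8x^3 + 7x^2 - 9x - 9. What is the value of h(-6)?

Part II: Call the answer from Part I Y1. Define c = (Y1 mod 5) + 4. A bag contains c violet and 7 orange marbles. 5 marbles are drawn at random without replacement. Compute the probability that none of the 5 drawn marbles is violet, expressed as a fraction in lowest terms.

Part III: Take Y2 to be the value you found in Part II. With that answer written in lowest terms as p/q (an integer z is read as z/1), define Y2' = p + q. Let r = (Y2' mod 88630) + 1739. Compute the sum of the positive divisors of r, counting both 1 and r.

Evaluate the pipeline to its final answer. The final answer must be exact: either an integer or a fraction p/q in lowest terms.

Part I: 1*(-6)^4 + 8*(-6)^3 + 7*(-6)^2 - 9*(-6)^1 - 9 = (1296) + (-1728) + (252) + (54) + (-9) = -135; answer -135
Part II: Y1 = -135; c = 4; total draws C(11,5) = 462; favorable C(7,5) = 21; P = 1/22; answer 1/22
Part III: Y2 = 1/22; threaded value p + q = 23; r = 1762; 1762 = 2 * 881; sigma = (1 + 2) * (1 + 881) = 3 * 882 = 2646; answer 2646

2646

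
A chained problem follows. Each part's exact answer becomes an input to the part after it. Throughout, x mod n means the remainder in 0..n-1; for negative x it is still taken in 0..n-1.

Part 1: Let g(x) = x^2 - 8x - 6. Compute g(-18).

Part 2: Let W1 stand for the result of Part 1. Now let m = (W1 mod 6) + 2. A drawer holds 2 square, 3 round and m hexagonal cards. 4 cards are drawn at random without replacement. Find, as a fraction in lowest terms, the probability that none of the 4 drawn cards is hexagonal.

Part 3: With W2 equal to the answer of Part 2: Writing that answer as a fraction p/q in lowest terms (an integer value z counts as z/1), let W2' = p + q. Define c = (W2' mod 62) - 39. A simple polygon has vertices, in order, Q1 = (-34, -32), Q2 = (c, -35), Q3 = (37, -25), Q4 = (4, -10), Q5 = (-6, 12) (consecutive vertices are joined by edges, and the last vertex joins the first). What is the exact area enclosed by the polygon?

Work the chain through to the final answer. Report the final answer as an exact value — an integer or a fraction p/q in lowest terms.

Part 1: 1*(-18)^2 - 8*(-18)^1 - 6 = (324) + (144) + (-6) = 462; answer 462
Part 2: W1 = 462; m = 2; total draws C(7,4) = 35; favorable C(5,4) = 5; P = 1/7; answer 1/7
Part 3: W2 = 1/7; threaded value p + q = 8; c = -31; cross terms: (-34*-35 - -31*-32)=198, (-31*-25 - 37*-35)=2070, (37*-10 - 4*-25)=-270, (4*12 - -6*-10)=-12, (-6*-32 - -34*12)=600; twice the area = |2586| = 2586; area = 1293; answer 1293

1293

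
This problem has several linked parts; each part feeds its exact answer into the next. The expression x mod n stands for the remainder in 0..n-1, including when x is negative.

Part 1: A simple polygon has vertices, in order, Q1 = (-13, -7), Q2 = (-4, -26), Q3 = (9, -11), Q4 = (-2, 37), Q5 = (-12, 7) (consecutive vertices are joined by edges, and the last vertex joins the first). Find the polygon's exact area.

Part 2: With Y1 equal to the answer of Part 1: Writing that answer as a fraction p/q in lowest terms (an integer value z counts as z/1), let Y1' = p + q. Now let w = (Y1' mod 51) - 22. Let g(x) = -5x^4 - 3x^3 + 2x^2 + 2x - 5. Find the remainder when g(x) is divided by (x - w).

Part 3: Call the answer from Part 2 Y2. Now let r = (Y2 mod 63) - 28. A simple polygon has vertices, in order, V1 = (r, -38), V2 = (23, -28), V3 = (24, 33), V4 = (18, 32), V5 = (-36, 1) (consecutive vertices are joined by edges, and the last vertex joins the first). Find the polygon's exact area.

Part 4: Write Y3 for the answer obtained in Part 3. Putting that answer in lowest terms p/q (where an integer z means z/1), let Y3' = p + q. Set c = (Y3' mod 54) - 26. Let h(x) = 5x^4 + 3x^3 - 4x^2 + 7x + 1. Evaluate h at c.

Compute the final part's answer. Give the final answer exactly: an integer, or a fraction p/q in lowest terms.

Part 1: cross terms: (-13*-26 - -4*-7)=310, (-4*-11 - 9*-26)=278, (9*37 - -2*-11)=311, (-2*7 - -12*37)=430, (-12*-7 - -13*7)=175; twice the area = |1504| = 1504; area = 752; answer 752
Part 2: Y1 = 752; threaded value p + q = 753; w = 17; remainder = value at the root: -5*(17)^4 - 3*(17)^3 + 2*(17)^2 + 2*(17)^1 - 5 = (-417605) + (-14739) + (578) + (34) + (-5) = -431737; answer -431737
Part 3: Y2 = -431737; r = -26; cross terms: (-26*-28 - 23*-38)=1602, (23*33 - 24*-28)=1431, (24*32 - 18*33)=174, (18*1 - -36*32)=1170, (-36*-38 - -26*1)=1394; twice the area = |5771| = 5771; area = 5771/2; answer 5771/2
Part 4: Y3 = 5771/2; threaded value p + q = 5773; c = 23; 5*(23)^4 + 3*(23)^3 - 4*(23)^2 + 7*(23)^1 + 1 = (1399205) + (36501) + (-2116) + (161) + (1) = 1433752; answer 1433752

1433752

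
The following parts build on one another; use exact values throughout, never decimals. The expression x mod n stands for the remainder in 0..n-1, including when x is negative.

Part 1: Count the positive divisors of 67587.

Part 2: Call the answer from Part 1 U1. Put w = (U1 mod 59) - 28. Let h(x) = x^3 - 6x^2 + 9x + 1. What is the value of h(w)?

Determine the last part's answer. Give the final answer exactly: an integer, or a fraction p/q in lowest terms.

Part 1: 67587 = 3 * 13 * 1733; number of divisors = (1+1) * (1+1) * (1+1) = 8; answer 8
Part 2: U1 = 8; w = -20; 1*(-20)^3 - 6*(-20)^2 + 9*(-20)^1 + 1 = (-8000) + (-2400) + (-180) + (1) = -10579; answer -10579

-10579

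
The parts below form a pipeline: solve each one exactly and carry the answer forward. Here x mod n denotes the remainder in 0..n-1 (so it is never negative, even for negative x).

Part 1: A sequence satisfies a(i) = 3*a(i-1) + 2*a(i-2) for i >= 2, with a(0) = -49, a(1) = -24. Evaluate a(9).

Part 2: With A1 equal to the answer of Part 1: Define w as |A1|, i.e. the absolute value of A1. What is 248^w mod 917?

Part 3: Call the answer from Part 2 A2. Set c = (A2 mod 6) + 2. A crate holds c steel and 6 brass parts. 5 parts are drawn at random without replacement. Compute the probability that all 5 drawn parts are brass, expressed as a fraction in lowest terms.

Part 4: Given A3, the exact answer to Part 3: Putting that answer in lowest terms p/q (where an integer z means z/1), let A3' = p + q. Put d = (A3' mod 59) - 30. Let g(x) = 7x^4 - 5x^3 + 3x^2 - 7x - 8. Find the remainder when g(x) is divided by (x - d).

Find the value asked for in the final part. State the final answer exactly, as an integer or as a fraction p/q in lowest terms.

372022

Part 1: a(2) = 3*(-24) + 2*(-49) = -170; iterating: a(2)=-170, a(3)=-558, a(4)=-2014, a(5)=-7158, a(6)=-25502, a(7)=-90822, a(8)=-323470, a(9)=-1152054; answer -1152054
Part 2: A1 = -1152054; w = 1152054; squarings mod 917: 248^1=248, 248^2=65, 248^4=557, 248^8=303, 248^16=109, 248^32=877, 248^64=683, 248^128=653, 248^256=4, 248^512=16, 248^1024=256, 248^2048=429, 248^4096=641, 248^8192=65, 248^16384=557, 248^32768=303, 248^65536=109, 248^131072=877, 248^262144=683, 248^524288=653, 248^1048576=4; 248^1152054 = 248^2 * 248^4 * 248^16 * 248^32 * 248^1024 * 248^4096 * 248^32768 * 248^65536 * 248^1048576 = 778 (mod 917); answer 778
Part 3: A2 = 778; c = 6; total draws C(12,5) = 792; favorable C(6,5) = 6; P = 1/132; answer 1/132
Part 4: A3 = 1/132; threaded value p + q = 133; d = -15; remainder = value at the root: 7*(-15)^4 - 5*(-15)^3 + 3*(-15)^2 - 7*(-15)^1 - 8 = (354375) + (16875) + (675) + (105) + (-8) = 372022; answer 372022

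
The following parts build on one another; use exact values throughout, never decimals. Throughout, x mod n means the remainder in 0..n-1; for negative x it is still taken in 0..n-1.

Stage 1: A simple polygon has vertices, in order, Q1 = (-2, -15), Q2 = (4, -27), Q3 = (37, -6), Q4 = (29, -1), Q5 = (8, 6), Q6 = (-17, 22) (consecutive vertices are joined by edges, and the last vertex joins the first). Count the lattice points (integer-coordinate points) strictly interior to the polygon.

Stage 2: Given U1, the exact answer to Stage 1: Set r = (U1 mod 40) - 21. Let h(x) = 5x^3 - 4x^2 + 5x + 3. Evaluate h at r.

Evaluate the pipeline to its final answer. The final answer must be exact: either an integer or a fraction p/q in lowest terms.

Stage 1: cross terms: (-2*-27 - 4*-15)=114, (4*-6 - 37*-27)=975, (37*-1 - 29*-6)=137, (29*6 - 8*-1)=182, (8*22 - -17*6)=278, (-17*-15 - -2*22)=299; twice the area = |1985| = 1985; area = 1985/2; boundary points = 6 + 3 + 1 + 7 + 1 + 1 = 19; strictly interior points = area - boundary/2 + 1 = 984; answer 984
Stage 2: U1 = 984; r = 3; 5*(3)^3 - 4*(3)^2 + 5*(3)^1 + 3 = (135) + (-36) + (15) + (3) = 117; answer 117

117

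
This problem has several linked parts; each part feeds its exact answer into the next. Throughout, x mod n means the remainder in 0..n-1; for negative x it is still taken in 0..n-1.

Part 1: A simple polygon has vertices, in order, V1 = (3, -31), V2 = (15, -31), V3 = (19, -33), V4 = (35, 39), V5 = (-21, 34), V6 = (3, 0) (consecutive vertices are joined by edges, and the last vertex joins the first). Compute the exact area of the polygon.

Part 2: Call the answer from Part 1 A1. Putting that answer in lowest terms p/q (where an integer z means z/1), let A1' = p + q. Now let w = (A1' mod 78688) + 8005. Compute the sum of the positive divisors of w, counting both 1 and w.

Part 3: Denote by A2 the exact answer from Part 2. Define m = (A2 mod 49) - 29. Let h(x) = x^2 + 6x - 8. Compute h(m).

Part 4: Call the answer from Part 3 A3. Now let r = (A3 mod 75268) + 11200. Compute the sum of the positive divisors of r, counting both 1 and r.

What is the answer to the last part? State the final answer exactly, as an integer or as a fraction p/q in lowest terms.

20328

Part 1: cross terms: (3*-31 - 15*-31)=372, (15*-33 - 19*-31)=94, (19*39 - 35*-33)=1896, (35*34 - -21*39)=2009, (-21*0 - 3*34)=-102, (3*-31 - 3*0)=-93; twice the area = |4176| = 4176; area = 2088; answer 2088
Part 2: A1 = 2088; threaded value p + q = 2089; w = 10094; 10094 = 2 * 7^2 * 103; sigma = (1 + 2) * (1 + 7 + 49) * (1 + 103) = 3 * 57 * 104 = 17784; answer 17784
Part 3: A2 = 17784; m = 17; 1*(17)^2 + 6*(17)^1 - 8 = (289) + (102) + (-8) = 383; answer 383
Part 4: A3 = 383; r = 11583; 11583 = 3^4 * 11 * 13; sigma = (1 + 3 + 9 + 27 + 81) * (1 + 11) * (1 + 13) = 121 * 12 * 14 = 20328; answer 20328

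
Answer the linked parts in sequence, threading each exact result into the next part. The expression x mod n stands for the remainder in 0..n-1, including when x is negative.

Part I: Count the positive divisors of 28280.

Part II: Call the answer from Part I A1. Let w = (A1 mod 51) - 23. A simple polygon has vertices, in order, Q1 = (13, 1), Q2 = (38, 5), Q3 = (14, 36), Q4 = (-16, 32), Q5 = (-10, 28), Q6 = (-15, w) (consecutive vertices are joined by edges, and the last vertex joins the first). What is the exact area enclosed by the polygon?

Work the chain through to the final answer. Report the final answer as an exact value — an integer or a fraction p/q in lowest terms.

Part I: 28280 = 2^3 * 5 * 7 * 101; number of divisors = (3+1) * (1+1) * (1+1) * (1+1) = 32; answer 32
Part II: A1 = 32; w = 9; cross terms: (13*5 - 38*1)=27, (38*36 - 14*5)=1298, (14*32 - -16*36)=1024, (-16*28 - -10*32)=-128, (-10*9 - -15*28)=330, (-15*1 - 13*9)=-132; twice the area = |2419| = 2419; area = 2419/2; answer 2419/2

2419/2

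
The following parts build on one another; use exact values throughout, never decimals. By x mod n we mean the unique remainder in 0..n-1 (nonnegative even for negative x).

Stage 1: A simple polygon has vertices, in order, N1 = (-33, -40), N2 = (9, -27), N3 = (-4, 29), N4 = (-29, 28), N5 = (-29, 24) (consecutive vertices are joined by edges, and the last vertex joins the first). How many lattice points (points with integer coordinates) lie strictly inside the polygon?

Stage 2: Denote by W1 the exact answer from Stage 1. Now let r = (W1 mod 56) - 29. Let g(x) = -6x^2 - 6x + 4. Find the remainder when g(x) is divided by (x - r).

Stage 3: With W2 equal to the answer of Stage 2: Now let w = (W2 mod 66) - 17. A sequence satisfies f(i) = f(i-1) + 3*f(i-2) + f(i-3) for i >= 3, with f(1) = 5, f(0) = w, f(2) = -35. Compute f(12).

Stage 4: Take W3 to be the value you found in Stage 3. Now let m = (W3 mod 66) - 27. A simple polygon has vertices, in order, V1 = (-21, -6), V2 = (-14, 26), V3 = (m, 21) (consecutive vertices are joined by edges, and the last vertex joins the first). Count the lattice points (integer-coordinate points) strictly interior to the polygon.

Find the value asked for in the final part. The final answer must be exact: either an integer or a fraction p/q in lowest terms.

175

Stage 1: cross terms: (-33*-27 - 9*-40)=1251, (9*29 - -4*-27)=153, (-4*28 - -29*29)=729, (-29*24 - -29*28)=116, (-29*-40 - -33*24)=1952; twice the area = |4201| = 4201; area = 4201/2; boundary points = 1 + 1 + 1 + 4 + 4 = 11; strictly interior points = area - boundary/2 + 1 = 2096; answer 2096
Stage 2: W1 = 2096; r = -5; remainder = value at the root: -6*(-5)^2 - 6*(-5)^1 + 4 = (-150) + (30) + (4) = -116; answer -116
Stage 3: W2 = -116; w = -1; f(3) = 1*(-35) + 3*(5) + 1*(-1) = -21; iterating: f(3)=-21, f(4)=-121, f(5)=-219, f(6)=-603, f(7)=-1381, f(8)=-3409, f(9)=-8155, f(10)=-19763, f(11)=-47637, f(12)=-115081; answer -115081
Stage 4: W3 = -115081; m = -4; cross terms: (-21*26 - -14*-6)=-630, (-14*21 - -4*26)=-190, (-4*-6 - -21*21)=465; twice the area = |-355| = 355; area = 355/2; boundary points = 1 + 5 + 1 = 7; strictly interior points = area - boundary/2 + 1 = 175; answer 175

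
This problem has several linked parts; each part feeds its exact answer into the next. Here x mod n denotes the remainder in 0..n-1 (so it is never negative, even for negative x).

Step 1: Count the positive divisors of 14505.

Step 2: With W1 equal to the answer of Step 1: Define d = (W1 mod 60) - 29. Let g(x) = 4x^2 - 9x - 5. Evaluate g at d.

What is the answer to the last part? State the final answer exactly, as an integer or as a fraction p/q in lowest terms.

Step 1: 14505 = 3 * 5 * 967; number of divisors = (1+1) * (1+1) * (1+1) = 8; answer 8
Step 2: W1 = 8; d = -21; 4*(-21)^2 - 9*(-21)^1 - 5 = (1764) + (189) + (-5) = 1948; answer 1948

1948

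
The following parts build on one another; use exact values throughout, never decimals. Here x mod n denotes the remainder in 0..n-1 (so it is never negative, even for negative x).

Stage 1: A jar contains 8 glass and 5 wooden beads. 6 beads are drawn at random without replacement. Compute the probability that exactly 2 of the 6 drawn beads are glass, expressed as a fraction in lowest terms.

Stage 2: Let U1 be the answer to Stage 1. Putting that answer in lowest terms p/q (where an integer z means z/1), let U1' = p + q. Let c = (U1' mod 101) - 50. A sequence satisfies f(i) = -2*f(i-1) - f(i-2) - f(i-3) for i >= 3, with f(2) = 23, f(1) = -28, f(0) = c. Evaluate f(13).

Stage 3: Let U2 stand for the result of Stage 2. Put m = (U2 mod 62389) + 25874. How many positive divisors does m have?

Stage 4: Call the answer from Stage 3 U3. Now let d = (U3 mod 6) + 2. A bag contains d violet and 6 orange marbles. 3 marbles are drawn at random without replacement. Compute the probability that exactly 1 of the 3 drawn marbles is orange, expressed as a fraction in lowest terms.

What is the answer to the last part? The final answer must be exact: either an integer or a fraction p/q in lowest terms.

9/22

Stage 1: total draws C(13,6) = 1716; favorable C(8,2)*C(5,4) = 140; P = 35/429; answer 35/429
Stage 2: U1 = 35/429; threaded value p + q = 464; c = 10; f(3) = -2*(23) - 1*(-28) - 1*(10) = -28; iterating: f(3)=-28, f(4)=61, f(5)=-117, f(6)=201, f(7)=-346, f(8)=608, f(9)=-1071, f(10)=1880, f(11)=-3297, f(12)=5785, f(13)=-10153; answer -10153
Stage 3: U2 = -10153; m = 78110; 78110 = 2 * 5 * 73 * 107; number of divisors = (1+1) * (1+1) * (1+1) * (1+1) = 16; answer 16
Stage 4: U3 = 16; d = 6; total draws C(12,3) = 220; favorable C(6,1)*C(6,2) = 90; P = 9/22; answer 9/22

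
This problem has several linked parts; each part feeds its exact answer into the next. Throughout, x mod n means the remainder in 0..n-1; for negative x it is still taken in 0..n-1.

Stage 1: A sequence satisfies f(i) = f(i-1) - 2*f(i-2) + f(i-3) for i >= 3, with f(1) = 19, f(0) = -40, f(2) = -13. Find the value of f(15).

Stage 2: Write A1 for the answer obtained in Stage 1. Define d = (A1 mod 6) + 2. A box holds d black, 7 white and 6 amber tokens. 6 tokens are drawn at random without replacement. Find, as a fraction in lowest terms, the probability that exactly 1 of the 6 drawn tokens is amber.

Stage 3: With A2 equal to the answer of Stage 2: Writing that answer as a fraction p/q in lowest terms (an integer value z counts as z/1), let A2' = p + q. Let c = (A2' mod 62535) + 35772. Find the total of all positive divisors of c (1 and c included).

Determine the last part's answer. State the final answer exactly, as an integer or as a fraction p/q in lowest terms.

40480

Stage 1: f(3) = 1*(-13) - 2*(19) + 1*(-40) = -91; iterating: f(3)=-91, f(4)=-46, f(5)=123, f(6)=124, f(7)=-168, f(8)=-293, f(9)=167, f(10)=585, f(11)=-42, f(12)=-1045, f(13)=-376, f(14)=1672, f(15)=1379; answer 1379
Stage 2: A1 = 1379; d = 7; total draws C(20,6) = 38760; favorable C(6,1)*C(14,5) = 12012; P = 1001/3230; answer 1001/3230
Stage 3: A2 = 1001/3230; threaded value p + q = 4231; c = 40003; 40003 = 109 * 367; sigma = (1 + 109) * (1 + 367) = 110 * 368 = 40480; answer 40480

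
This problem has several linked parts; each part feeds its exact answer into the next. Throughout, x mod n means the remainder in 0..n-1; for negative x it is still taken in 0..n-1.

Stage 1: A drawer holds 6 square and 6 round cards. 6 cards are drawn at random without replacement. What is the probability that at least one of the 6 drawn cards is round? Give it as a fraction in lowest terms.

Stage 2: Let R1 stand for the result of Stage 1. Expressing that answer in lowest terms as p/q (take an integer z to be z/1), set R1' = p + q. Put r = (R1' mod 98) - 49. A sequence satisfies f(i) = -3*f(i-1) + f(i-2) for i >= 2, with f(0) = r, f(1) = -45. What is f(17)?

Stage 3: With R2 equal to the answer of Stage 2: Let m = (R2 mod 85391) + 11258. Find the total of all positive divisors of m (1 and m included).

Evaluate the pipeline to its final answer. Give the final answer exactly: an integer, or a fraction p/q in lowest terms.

106710

Stage 1: total draws C(12,6) = 924; complement C(6,6) = 1; favorable 924 - 1 = 923; P = 923/924; answer 923/924
Stage 2: R1 = 923/924; threaded value p + q = 1847; r = 34; f(2) = -3*(-45) + 1*(34) = 169; iterating: f(2)=169, f(3)=-552, f(4)=1825, f(5)=-6027, f(6)=19906, f(7)=-65745, f(8)=217141, f(9)=-717168, f(10)=2368645, f(11)=-7823103, f(12)=25837954, f(13)=-85336965, f(14)=281848849, f(15)=-930883512, f(16)=3074499385, f(17)=-10154381667; answer -10154381667
Stage 3: R2 = -10154381667; m = 71138; 71138 = 2 * 35569; sigma = (1 + 2) * (1 + 35569) = 3 * 35570 = 106710; answer 106710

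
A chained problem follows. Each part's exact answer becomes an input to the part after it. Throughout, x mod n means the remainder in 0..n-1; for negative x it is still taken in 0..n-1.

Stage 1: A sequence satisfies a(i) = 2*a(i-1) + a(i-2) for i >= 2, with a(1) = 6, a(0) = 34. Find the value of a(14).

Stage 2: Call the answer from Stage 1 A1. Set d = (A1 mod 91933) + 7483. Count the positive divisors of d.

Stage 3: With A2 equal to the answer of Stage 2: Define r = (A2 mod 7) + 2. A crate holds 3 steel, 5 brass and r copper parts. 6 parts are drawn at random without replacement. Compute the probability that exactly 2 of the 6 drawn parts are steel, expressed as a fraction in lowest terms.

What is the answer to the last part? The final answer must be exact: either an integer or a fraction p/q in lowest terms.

15/56

Stage 1: a(2) = 2*(6) + 1*(34) = 46; iterating: a(2)=46, a(3)=98, a(4)=242, a(5)=582, a(6)=1406, a(7)=3394, a(8)=8194, a(9)=19782, a(10)=47758, a(11)=115298, a(12)=278354, a(13)=672006, a(14)=1622366; answer 1622366
Stage 2: A1 = 1622366; d = 66988; 66988 = 2^2 * 16747; number of divisors = (2+1) * (1+1) = 6; answer 6
Stage 3: A2 = 6; r = 8; total draws C(16,6) = 8008; favorable C(3,2)*C(13,4) = 2145; P = 15/56; answer 15/56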